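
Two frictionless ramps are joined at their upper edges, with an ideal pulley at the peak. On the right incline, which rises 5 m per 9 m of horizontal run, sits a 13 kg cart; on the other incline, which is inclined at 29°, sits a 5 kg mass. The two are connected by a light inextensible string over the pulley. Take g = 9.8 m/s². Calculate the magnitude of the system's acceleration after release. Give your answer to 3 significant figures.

2.12 m/s²

Resolve each weight along its own incline: the 13 kg mass has component 13 × 9.8 × sin 29.05° = 61.871 N down its slope, and the 5 kg mass has 5 × 9.8 × sin 29° = 23.756 N down its slope.
The 13 kg side's 61.871 N exceeds the other side's 23.756 N, so that mass slides down and the 5 kg mass slides up. Taking that direction as positive, Newton's second law for the whole system gives 61.871 − 23.756 = (13 + 5) a, so a = 38.115 / 18 = 2.1175 m/s².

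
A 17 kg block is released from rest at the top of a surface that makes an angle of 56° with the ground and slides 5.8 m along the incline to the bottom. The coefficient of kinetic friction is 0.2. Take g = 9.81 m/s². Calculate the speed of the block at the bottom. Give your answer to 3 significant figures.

The weight component along the incline is mg sin 56° = 138.259 N and the normal force is N = mg cos 56° = 93.257 N.
Friction up the slope is f = μN = 0.2 × 93.257 = 18.651 N, so the net downslope force is 138.259 − 18.651 = 119.608 N and a = 119.608 / 17 = 7.0358 m/s².
Starting from rest over a distance of 5.8 m, v² = 2aL = 2 × 7.0358 × 5.8 = 81.6153, so v = 9.0341 m/s.

9.03 m/s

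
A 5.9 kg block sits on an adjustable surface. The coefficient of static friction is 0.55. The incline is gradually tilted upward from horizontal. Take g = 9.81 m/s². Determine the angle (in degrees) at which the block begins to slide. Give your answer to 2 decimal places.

At the threshold of sliding, static friction is at its maximum μ_s N and exactly balances the weight component along the incline: mg sin θ = μ_s mg cos θ.
Hence tan θ = μ_s = 0.55, so θ = arctan(0.55) = 28.8108°.

28.81°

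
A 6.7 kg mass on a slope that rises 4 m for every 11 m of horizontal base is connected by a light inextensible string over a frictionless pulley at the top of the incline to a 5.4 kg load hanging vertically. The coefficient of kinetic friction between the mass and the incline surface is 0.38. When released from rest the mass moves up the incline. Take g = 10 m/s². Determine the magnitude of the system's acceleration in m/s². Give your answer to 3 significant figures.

0.593 m/s²

For the mass on the incline: the weight component along the slope is m₁g sin 19.98° = 6.7 × 10 × 0.3417 = 22.894 N and the normal force is N = m₁g cos 19.98° = 62.966 N.
Kinetic friction opposes the mass's motion up the incline: f = μN = 0.38 × 62.966 = 23.927 N acting down the slope.
Newton's second law for the mass (up-slope positive): T − 22.894 − 23.927 = 6.7 a. For the hanging load (downward positive): 5.4 × 10 − T = 5.4 a.
Adding the two equations eliminates T: 7.179 = 12.1 a, so a = 0.5933 m/s².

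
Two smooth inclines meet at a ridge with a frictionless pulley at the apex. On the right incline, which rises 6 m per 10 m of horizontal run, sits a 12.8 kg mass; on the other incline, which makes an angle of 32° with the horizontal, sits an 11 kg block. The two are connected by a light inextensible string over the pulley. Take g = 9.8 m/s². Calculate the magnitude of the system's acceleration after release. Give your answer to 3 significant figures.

Resolve each weight along its own incline: the 12.8 kg mass has component 12.8 × 9.8 × sin 30.96° = 64.538 N down its slope, and the 11 kg mass has 11 × 9.8 × sin 32° = 57.125 N down its slope.
The 12.8 kg side's 64.538 N exceeds the other side's 57.125 N, so that mass slides down and the 11 kg mass slides up. Taking that direction as positive, Newton's second law for the whole system gives 64.538 − 57.125 = (12.8 + 11) a, so a = 7.413 / 23.8 = 0.3115 m/s².

0.311 m/s²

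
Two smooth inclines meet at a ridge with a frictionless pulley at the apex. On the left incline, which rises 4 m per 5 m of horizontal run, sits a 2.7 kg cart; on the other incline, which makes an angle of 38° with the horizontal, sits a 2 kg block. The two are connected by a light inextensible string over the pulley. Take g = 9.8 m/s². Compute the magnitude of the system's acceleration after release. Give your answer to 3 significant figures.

Resolve each weight along its own incline: the 2.7 kg mass has component 2.7 × 9.8 × sin 38.66° = 16.529 N down its slope, and the 2 kg mass has 2 × 9.8 × sin 38° = 12.067 N down its slope.
The 2.7 kg side's 16.529 N exceeds the other side's 12.067 N, so that mass slides down and the 2 kg mass slides up. Taking that direction as positive, Newton's second law for the whole system gives 16.529 − 12.067 = (2.7 + 2) a, so a = 4.462 / 4.7 = 0.9494 m/s².

0.949 m/s²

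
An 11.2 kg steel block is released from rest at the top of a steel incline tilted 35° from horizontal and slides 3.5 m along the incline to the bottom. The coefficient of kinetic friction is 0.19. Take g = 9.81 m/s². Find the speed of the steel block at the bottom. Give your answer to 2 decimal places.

The weight component along the incline is mg sin 35° = 63.020 N and the normal force is N = mg cos 35° = 90.002 N.
Friction up the slope is f = μN = 0.19 × 90.002 = 17.100 N, so the net downslope force is 63.020 − 17.100 = 45.920 N and a = 45.920 / 11.2 = 4.1000 m/s².
Starting from rest over a distance of 3.5 m, v² = 2aL = 2 × 4.1000 × 3.5 = 28.7000, so v = 5.3572 m/s.

5.36 m/s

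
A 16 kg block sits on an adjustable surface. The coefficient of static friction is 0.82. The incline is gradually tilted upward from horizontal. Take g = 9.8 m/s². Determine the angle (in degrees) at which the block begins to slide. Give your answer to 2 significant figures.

At the threshold of sliding, static friction is at its maximum μ_s N and exactly balances the weight component along the incline: mg sin θ = μ_s mg cos θ.
Hence tan θ = μ_s = 0.82, so θ = arctan(0.82) = 39.3518°.

39°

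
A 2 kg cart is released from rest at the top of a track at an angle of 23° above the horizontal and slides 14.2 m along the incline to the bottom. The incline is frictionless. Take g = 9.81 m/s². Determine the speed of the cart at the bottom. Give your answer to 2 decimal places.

10.43 m/s

The weight component along the incline is mg sin 23° = 7.666 N and the normal force is N = mg cos 23° = 18.060 N.
With no friction, a = g sin 23° = 3.8331 m/s².
Starting from rest over a distance of 14.2 m, v² = 2aL = 2 × 3.8331 × 14.2 = 108.8600, so v = 10.4336 m/s.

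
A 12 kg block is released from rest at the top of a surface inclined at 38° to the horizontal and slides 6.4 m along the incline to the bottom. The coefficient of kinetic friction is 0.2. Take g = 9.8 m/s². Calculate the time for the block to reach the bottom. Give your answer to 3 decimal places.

The weight component along the incline is mg sin 38° = 72.402 N and the normal force is N = mg cos 38° = 92.670 N.
Friction up the slope is f = μN = 0.2 × 92.670 = 18.534 N, so the net downslope force is 72.402 − 18.534 = 53.868 N and a = 53.868 / 12 = 4.4890 m/s².
Starting from rest, L = ½at², so t = √(2L/a) = √(2 × 6.4 / 4.4890) = 1.6886 s.

1.689 s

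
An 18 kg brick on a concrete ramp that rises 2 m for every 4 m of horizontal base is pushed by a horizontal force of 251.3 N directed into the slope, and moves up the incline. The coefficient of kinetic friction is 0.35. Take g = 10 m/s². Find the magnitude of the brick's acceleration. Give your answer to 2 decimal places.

2.70 m/s²

The horizontal push has components F cos 26.57° = 251.3 × 0.8944 = 224.763 N up the incline and F sin 26.57° = 251.3 × 0.4472 = 112.381 N pressing into the surface.
The normal force is therefore N = mg cos 26.57° + F sin 26.57° = 160.992 + 112.381 = 273.373 N, and kinetic friction down the slope is μN = 0.35 × 273.373 = 95.681 N.
Along the incline: F cos 26.57° − mg sin 26.57° − μN = ma, so 224.763 − 80.496 − 95.681 = 18 a, giving a = 2.6992 m/s².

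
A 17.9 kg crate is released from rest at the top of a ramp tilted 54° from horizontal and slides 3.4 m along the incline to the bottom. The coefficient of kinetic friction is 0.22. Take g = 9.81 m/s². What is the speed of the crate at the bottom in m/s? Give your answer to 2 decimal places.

The weight component along the incline is mg sin 54° = 142.063 N and the normal force is N = mg cos 54° = 103.215 N.
Friction up the slope is f = μN = 0.22 × 103.215 = 22.707 N, so the net downslope force is 142.063 − 22.707 = 119.356 N and a = 119.356 / 17.9 = 6.6679 m/s².
Starting from rest over a distance of 3.4 m, v² = 2aL = 2 × 6.6679 × 3.4 = 45.3417, so v = 6.7336 m/s.

6.73 m/s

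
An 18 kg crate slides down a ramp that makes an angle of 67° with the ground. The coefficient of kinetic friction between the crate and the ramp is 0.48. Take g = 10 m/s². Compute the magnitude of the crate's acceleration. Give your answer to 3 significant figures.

Resolving the weight along the incline: the component pulling the crate down the slope is mg sin 67° = 18 × 10 × 0.9205 = 165.690 N, and the normal force is N = mg cos 67° = 18 × 10 × 0.3907 = 70.326 N.
Kinetic friction acts up the slope with magnitude f = μN = 0.48 × 70.326 = 33.756 N.
Net force along the incline is 165.690 − 33.756 = 131.934 N, so a = 131.934 / 18 = 7.3297 m/s².

7.33 m/s²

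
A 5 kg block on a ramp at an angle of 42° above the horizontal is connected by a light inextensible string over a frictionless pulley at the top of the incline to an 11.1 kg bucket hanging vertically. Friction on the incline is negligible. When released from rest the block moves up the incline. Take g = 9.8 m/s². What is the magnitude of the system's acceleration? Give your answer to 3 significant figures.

4.72 m/s²

For the block on the incline: the weight component along the slope is m₁g sin 42° = 5 × 9.8 × 0.6691 = 32.786 N and the normal force is N = m₁g cos 42° = 36.414 N.
Newton's second law for the block (up-slope positive): T − 32.786 = 5 a. For the hanging bucket (downward positive): 11.1 × 9.8 − T = 11.1 a.
Adding the two equations eliminates T: 75.994 = 16.1 a, so a = 4.7201 m/s².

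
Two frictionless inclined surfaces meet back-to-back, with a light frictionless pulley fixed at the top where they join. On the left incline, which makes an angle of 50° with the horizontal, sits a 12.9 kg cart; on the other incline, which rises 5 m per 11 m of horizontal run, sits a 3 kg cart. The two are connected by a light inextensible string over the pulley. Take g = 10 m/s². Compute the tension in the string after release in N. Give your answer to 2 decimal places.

Resolve each weight along its own incline: the 12.9 kg mass has component 12.9 × 10 × sin 50° = 98.820 N down its slope, and the 3 kg mass has 3 × 10 × sin 24.44° = 12.414 N down its slope.
The 12.9 kg side's 98.820 N exceeds the other side's 12.414 N, so that mass slides down and the 3 kg mass slides up. Taking that direction as positive, Newton's second law for the whole system gives 98.820 − 12.414 = (12.9 + 3) a, so a = 86.406 / 15.9 = 5.4343 m/s².
For the 3 kg mass (up-slope positive): T − 12.414 = 3 × 5.4343, so T = 28.717 N.

28.72 N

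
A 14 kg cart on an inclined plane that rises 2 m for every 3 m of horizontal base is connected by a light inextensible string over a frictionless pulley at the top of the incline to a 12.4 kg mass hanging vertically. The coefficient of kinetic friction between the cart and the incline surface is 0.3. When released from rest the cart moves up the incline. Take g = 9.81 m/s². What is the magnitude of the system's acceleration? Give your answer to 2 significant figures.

0.42 m/s²

For the cart on the incline: the weight component along the slope is m₁g sin 33.69° = 14 × 9.81 × 0.5547 = 76.182 N and the normal force is N = m₁g cos 33.69° = 114.274 N.
Kinetic friction opposes the cart's motion up the incline: f = μN = 0.3 × 114.274 = 34.282 N acting down the slope.
Newton's second law for the cart (up-slope positive): T − 76.182 − 34.282 = 14 a. For the hanging mass (downward positive): 12.4 × 9.81 − T = 12.4 a.
Adding the two equations eliminates T: 11.180 = 26.4 a, so a = 0.4235 m/s².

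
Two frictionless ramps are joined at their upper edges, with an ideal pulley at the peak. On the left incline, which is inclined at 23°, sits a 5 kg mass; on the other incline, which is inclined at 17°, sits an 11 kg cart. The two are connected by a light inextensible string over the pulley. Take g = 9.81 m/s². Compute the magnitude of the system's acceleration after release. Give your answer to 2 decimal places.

0.77 m/s²

Resolve each weight along its own incline: the 5 kg mass has component 5 × 9.81 × sin 23° = 19.165 N down its slope, and the 11 kg mass has 11 × 9.81 × sin 17° = 31.550 N down its slope.
The 11 kg side's 31.550 N exceeds the other side's 19.165 N, so that mass slides down and the 5 kg mass slides up. Taking that direction as positive, Newton's second law for the whole system gives 31.550 − 19.165 = (5 + 11) a, so a = 12.385 / 16 = 0.7741 m/s².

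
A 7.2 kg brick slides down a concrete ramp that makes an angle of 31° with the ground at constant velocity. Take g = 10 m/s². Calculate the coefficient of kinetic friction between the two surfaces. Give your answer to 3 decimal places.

At constant velocity the net force along the incline is zero: mg sin 31° = μ mg cos 31°.
So μ = tan 31° = 0.5150 / 0.8572 = 0.6008.

0.601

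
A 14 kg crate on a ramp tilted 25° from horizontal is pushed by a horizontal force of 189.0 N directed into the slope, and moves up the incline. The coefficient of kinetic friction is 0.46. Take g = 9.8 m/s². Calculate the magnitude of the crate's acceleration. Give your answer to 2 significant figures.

1.4 m/s²

The horizontal push has components F cos 25° = 189.0 × 0.9063 = 171.291 N up the incline and F sin 25° = 189.0 × 0.4226 = 79.871 N pressing into the surface.
The normal force is therefore N = mg cos 25° + F sin 25° = 124.344 + 79.871 = 204.215 N, and kinetic friction down the slope is μN = 0.46 × 204.215 = 93.939 N.
Along the incline: F cos 25° − mg sin 25° − μN = ma, so 171.291 − 57.981 − 93.939 = 14 a, giving a = 1.3836 m/s².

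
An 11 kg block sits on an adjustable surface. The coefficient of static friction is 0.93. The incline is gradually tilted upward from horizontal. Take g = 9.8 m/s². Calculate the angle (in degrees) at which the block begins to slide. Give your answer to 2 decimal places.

At the threshold of sliding, static friction is at its maximum μ_s N and exactly balances the weight component along the incline: mg sin θ = μ_s mg cos θ.
Hence tan θ = μ_s = 0.93, so θ = arctan(0.93) = 42.9228°.

42.92°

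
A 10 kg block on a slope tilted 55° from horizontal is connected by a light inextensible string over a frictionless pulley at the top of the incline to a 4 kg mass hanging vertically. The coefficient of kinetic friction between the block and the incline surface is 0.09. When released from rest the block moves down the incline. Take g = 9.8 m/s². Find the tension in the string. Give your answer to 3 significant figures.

49.5 N

For the block on the incline: the weight component along the slope is m₁g sin 55° = 10 × 9.8 × 0.8192 = 80.282 N and the normal force is N = m₁g cos 55° = 56.210 N.
Kinetic friction opposes the block's motion down the incline: f = μN = 0.09 × 56.210 = 5.059 N acting up the slope.
Newton's second law for the block (down-slope positive): 80.282 − 5.059 − T = 10 a. For the hanging mass (upward positive): T − 4 × 9.8 = 4 a.
Adding the two equations eliminates T: 36.023 = 14 a, so a = 2.5731 m/s².
Then from the hanging mass's equation, T = 4 × (9.8 + 2.5731) = 49.492 N.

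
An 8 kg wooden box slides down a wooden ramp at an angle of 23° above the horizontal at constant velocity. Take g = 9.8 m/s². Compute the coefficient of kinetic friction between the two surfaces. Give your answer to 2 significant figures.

At constant velocity the net force along the incline is zero: mg sin 23° = μ mg cos 23°.
So μ = tan 23° = 0.3907 / 0.9205 = 0.4244.

0.42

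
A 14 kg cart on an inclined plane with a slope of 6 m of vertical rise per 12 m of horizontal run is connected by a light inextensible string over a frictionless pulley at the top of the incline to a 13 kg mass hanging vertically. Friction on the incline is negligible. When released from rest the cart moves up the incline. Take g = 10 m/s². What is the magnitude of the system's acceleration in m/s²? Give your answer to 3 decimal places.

For the cart on the incline: the weight component along the slope is m₁g sin 26.57° = 14 × 10 × 0.4472 = 62.608 N and the normal force is N = m₁g cos 26.57° = 125.220 N.
Newton's second law for the cart (up-slope positive): T − 62.608 = 14 a. For the hanging mass (downward positive): 13 × 10 − T = 13 a.
Adding the two equations eliminates T: 67.392 = 27 a, so a = 2.4960 m/s².

2.496 m/s²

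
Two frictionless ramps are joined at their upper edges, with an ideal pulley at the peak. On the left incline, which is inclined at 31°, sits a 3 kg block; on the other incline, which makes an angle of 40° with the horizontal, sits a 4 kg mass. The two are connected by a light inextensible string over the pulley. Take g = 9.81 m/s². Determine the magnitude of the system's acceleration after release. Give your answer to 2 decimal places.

Resolve each weight along its own incline: the 3 kg mass has component 3 × 9.81 × sin 31° = 15.158 N down its slope, and the 4 kg mass has 4 × 9.81 × sin 40° = 25.223 N down its slope.
The 4 kg side's 25.223 N exceeds the other side's 15.158 N, so that mass slides down and the 3 kg mass slides up. Taking that direction as positive, Newton's second law for the whole system gives 25.223 − 15.158 = (3 + 4) a, so a = 10.065 / 7 = 1.4379 m/s².

1.44 m/s²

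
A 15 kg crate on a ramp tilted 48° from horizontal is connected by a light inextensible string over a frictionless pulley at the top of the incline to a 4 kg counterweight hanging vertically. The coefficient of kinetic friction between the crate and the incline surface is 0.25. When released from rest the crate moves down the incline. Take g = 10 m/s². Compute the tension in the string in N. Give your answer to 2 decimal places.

For the crate on the incline: the weight component along the slope is m₁g sin 48° = 15 × 10 × 0.7431 = 111.465 N and the normal force is N = m₁g cos 48° = 100.370 N.
Kinetic friction opposes the crate's motion down the incline: f = μN = 0.25 × 100.370 = 25.093 N acting up the slope.
Newton's second law for the crate (down-slope positive): 111.465 − 25.093 − T = 15 a. For the hanging counterweight (upward positive): T − 4 × 10 = 4 a.
Adding the two equations eliminates T: 46.372 = 19 a, so a = 2.4406 m/s².
Then from the hanging counterweight's equation, T = 4 × (10 + 2.4406) = 49.762 N.

49.76 N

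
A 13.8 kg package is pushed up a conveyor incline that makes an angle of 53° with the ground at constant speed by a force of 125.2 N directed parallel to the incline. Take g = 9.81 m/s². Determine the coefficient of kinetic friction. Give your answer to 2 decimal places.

0.21

At constant speed ΣF = 0 along the incline. The applied 125.2 N acts up the slope; the weight component mg sin 53° = 108.118 N and kinetic friction μN both act down the slope.
So 125.2 = 108.118 + μ × 81.473, giving μ = (125.2 − 108.118) / 81.473 = 0.2097.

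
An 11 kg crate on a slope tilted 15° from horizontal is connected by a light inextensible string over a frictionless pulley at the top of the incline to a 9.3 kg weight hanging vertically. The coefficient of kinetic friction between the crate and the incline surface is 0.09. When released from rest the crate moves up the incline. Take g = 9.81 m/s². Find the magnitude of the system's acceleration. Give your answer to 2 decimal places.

For the crate on the incline: the weight component along the slope is m₁g sin 15° = 11 × 9.81 × 0.2588 = 27.927 N and the normal force is N = m₁g cos 15° = 104.233 N.
Kinetic friction opposes the crate's motion up the incline: f = μN = 0.09 × 104.233 = 9.381 N acting down the slope.
Newton's second law for the crate (up-slope positive): T − 27.927 − 9.381 = 11 a. For the hanging weight (downward positive): 9.3 × 9.81 − T = 9.3 a.
Adding the two equations eliminates T: 53.925 = 20.3 a, so a = 2.6564 m/s².

2.66 m/s²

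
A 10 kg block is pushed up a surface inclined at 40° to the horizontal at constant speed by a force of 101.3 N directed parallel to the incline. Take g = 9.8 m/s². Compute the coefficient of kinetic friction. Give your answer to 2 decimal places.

0.51

At constant speed ΣF = 0 along the incline. The applied 101.3 N acts up the slope; the weight component mg sin 40° = 62.993 N and kinetic friction μN both act down the slope.
So 101.3 = 62.993 + μ × 75.072, giving μ = (101.3 − 62.993) / 75.072 = 0.5103.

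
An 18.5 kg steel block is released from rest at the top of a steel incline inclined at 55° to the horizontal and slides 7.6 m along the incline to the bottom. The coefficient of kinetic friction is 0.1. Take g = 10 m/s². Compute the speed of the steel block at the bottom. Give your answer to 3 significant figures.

The weight component along the incline is mg sin 55° = 151.543 N and the normal force is N = mg cos 55° = 106.112 N.
Friction up the slope is f = μN = 0.1 × 106.112 = 10.611 N, so the net downslope force is 151.543 − 10.611 = 140.932 N and a = 140.932 / 18.5 = 7.6179 m/s².
Starting from rest over a distance of 7.6 m, v² = 2aL = 2 × 7.6179 × 7.6 = 115.7921, so v = 10.7607 m/s.

10.8 m/s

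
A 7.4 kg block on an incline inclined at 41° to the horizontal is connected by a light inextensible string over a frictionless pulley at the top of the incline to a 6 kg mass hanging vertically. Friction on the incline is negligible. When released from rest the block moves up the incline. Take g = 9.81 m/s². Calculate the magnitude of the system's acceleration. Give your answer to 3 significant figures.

For the block on the incline: the weight component along the slope is m₁g sin 41° = 7.4 × 9.81 × 0.6561 = 47.629 N and the normal force is N = m₁g cos 41° = 54.787 N.
Newton's second law for the block (up-slope positive): T − 47.629 = 7.4 a. For the hanging mass (downward positive): 6 × 9.81 − T = 6 a.
Adding the two equations eliminates T: 11.231 = 13.4 a, so a = 0.8381 m/s².

0.838 m/s²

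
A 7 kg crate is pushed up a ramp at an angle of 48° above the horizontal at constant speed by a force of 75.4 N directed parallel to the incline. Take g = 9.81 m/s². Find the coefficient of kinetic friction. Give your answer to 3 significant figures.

At constant speed ΣF = 0 along the incline. The applied 75.4 N acts up the slope; the weight component mg sin 48° = 51.032 N and kinetic friction μN both act down the slope.
So 75.4 = 51.032 + μ × 45.949, giving μ = (75.4 − 51.032) / 45.949 = 0.5303.

0.530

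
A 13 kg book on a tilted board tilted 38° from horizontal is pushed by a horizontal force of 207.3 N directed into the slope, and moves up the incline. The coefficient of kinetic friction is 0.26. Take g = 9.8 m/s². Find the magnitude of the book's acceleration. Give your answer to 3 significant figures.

The horizontal push has components F cos 38° = 207.3 × 0.7880 = 163.352 N up the incline and F sin 38° = 207.3 × 0.6157 = 127.635 N pressing into the surface.
The normal force is therefore N = mg cos 38° + F sin 38° = 100.391 + 127.635 = 228.026 N, and kinetic friction down the slope is μN = 0.26 × 228.026 = 59.287 N.
Along the incline: F cos 38° − mg sin 38° − μN = ma, so 163.352 − 78.440 − 59.287 = 13 a, giving a = 1.9712 m/s².

1.97 m/s²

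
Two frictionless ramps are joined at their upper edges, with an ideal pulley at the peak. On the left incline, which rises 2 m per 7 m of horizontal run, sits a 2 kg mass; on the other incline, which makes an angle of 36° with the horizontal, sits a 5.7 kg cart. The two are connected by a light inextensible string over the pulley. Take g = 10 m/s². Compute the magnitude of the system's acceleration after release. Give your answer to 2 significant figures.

Resolve each weight along its own incline: the 2 kg mass has component 2 × 10 × sin 15.95° = 5.494 N down its slope, and the 5.7 kg mass has 5.7 × 10 × sin 36° = 33.504 N down its slope.
The 5.7 kg side's 33.504 N exceeds the other side's 5.494 N, so that mass slides down and the 2 kg mass slides up. Taking that direction as positive, Newton's second law for the whole system gives 33.504 − 5.494 = (2 + 5.7) a, so a = 28.010 / 7.7 = 3.6377 m/s².

3.6 m/s²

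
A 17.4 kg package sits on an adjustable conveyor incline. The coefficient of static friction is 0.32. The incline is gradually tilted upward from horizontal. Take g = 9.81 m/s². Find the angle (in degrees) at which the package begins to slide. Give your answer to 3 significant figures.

17.7°

At the threshold of sliding, static friction is at its maximum μ_s N and exactly balances the weight component along the incline: mg sin θ = μ_s mg cos θ.
Hence tan θ = μ_s = 0.32, so θ = arctan(0.32) = 17.7447°.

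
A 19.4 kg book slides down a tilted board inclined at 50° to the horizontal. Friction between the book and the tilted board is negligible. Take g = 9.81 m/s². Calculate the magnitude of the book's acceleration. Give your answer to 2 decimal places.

7.51 m/s²

Resolving the weight along the incline: the component pulling the book down the slope is mg sin 50° = 19.4 × 9.81 × 0.7660 = 145.781 N, and the normal force is N = mg cos 50° = 19.4 × 9.81 × 0.6428 = 122.334 N.
With no friction the net force along the incline is 145.781 N, so a = g sin 50° = 145.781 / 19.4 = 7.5145 m/s².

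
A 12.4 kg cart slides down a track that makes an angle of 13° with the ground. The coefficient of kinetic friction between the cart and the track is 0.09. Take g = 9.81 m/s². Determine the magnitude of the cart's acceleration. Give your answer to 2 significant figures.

1.3 m/s²

Resolving the weight along the incline: the component pulling the cart down the slope is mg sin 13° = 12.4 × 9.81 × 0.2250 = 27.370 N, and the normal force is N = mg cos 13° = 12.4 × 9.81 × 0.9744 = 118.530 N.
Kinetic friction acts up the slope with magnitude f = μN = 0.09 × 118.530 = 10.668 N.
Net force along the incline is 27.370 − 10.668 = 16.702 N, so a = 16.702 / 12.4 = 1.3469 m/s².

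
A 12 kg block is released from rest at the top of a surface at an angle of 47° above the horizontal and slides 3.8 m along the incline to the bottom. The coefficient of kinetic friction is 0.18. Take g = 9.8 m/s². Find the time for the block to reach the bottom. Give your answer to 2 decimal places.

The weight component along the incline is mg sin 47° = 86.007 N and the normal force is N = mg cos 47° = 80.203 N.
Friction up the slope is f = μN = 0.18 × 80.203 = 14.437 N, so the net downslope force is 86.007 − 14.437 = 71.570 N and a = 71.570 / 12 = 5.9642 m/s².
Starting from rest, L = ½at², so t = √(2L/a) = √(2 × 3.8 / 5.9642) = 1.1288 s.

1.13 s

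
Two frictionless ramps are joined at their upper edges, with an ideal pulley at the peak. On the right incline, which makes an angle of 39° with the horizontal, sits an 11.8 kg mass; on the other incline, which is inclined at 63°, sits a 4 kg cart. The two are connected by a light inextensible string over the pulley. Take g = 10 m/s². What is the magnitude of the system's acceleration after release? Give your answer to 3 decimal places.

2.444 m/s²

Resolve each weight along its own incline: the 11.8 kg mass has component 11.8 × 10 × sin 39° = 74.260 N down its slope, and the 4 kg mass has 4 × 10 × sin 63° = 35.640 N down its slope.
The 11.8 kg side's 74.260 N exceeds the other side's 35.640 N, so that mass slides down and the 4 kg mass slides up. Taking that direction as positive, Newton's second law for the whole system gives 74.260 − 35.640 = (11.8 + 4) a, so a = 38.620 / 15.8 = 2.4443 m/s².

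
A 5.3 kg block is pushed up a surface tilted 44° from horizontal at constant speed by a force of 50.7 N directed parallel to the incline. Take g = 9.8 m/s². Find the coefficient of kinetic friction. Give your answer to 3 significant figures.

0.391

At constant speed ΣF = 0 along the incline. The applied 50.7 N acts up the slope; the weight component mg sin 44° = 36.081 N and kinetic friction μN both act down the slope.
So 50.7 = 36.081 + μ × 37.363, giving μ = (50.7 − 36.081) / 37.363 = 0.3913.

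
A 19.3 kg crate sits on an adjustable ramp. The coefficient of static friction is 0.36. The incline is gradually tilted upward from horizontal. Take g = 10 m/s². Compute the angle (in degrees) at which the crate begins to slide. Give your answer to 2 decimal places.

At the threshold of sliding, static friction is at its maximum μ_s N and exactly balances the weight component along the incline: mg sin θ = μ_s mg cos θ.
Hence tan θ = μ_s = 0.36, so θ = arctan(0.36) = 19.7989°.

19.80°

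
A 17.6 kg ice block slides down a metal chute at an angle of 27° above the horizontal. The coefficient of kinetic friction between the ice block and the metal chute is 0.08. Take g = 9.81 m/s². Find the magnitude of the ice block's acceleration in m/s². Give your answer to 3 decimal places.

3.754 m/s²

Resolving the weight along the incline: the component pulling the ice block down the slope is mg sin 27° = 17.6 × 9.81 × 0.4540 = 78.386 N, and the normal force is N = mg cos 27° = 17.6 × 9.81 × 0.8910 = 153.836 N.
Kinetic friction acts up the slope with magnitude f = μN = 0.08 × 153.836 = 12.307 N.
Net force along the incline is 78.386 − 12.307 = 66.079 N, so a = 66.079 / 17.6 = 3.7545 m/s².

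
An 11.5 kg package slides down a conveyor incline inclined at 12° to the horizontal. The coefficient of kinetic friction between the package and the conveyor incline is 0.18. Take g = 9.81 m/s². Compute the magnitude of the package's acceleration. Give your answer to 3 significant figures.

0.312 m/s²

Resolving the weight along the incline: the component pulling the package down the slope is mg sin 12° = 11.5 × 9.81 × 0.2079 = 23.454 N, and the normal force is N = mg cos 12° = 11.5 × 9.81 × 0.9781 = 110.344 N.
Kinetic friction acts up the slope with magnitude f = μN = 0.18 × 110.344 = 19.862 N.
Net force along the incline is 23.454 − 19.862 = 3.592 N, so a = 3.592 / 11.5 = 0.3123 m/s².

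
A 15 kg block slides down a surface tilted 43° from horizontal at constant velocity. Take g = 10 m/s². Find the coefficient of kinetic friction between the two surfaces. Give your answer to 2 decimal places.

At constant velocity the net force along the incline is zero: mg sin 43° = μ mg cos 43°.
So μ = tan 43° = 0.6820 / 0.7314 = 0.9325.

0.93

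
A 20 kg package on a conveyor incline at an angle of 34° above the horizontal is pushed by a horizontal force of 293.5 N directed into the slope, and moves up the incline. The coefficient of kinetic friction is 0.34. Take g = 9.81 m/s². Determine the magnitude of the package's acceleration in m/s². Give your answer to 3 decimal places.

1.125 m/s²

The horizontal push has components F cos 34° = 293.5 × 0.8290 = 243.311 N up the incline and F sin 34° = 293.5 × 0.5592 = 164.125 N pressing into the surface.
The normal force is therefore N = mg cos 34° + F sin 34° = 162.650 + 164.125 = 326.775 N, and kinetic friction down the slope is μN = 0.34 × 326.775 = 111.103 N.
Along the incline: F cos 34° − mg sin 34° − μN = ma, so 243.311 − 109.715 − 111.103 = 20 a, giving a = 1.1247 m/s².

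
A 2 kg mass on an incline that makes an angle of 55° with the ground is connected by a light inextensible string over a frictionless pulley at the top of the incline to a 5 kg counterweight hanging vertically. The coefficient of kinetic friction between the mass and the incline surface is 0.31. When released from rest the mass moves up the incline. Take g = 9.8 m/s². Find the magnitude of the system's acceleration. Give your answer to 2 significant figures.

For the mass on the incline: the weight component along the slope is m₁g sin 55° = 2 × 9.8 × 0.8192 = 16.056 N and the normal force is N = m₁g cos 55° = 11.242 N.
Kinetic friction opposes the mass's motion up the incline: f = μN = 0.31 × 11.242 = 3.485 N acting down the slope.
Newton's second law for the mass (up-slope positive): T − 16.056 − 3.485 = 2 a. For the hanging counterweight (downward positive): 5 × 9.8 − T = 5 a.
Adding the two equations eliminates T: 29.459 = 7 a, so a = 4.2084 m/s².

4.2 m/s²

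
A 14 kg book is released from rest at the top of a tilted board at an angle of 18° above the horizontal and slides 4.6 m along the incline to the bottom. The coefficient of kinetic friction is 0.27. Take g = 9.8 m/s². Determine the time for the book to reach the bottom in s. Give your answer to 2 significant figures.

The weight component along the incline is mg sin 18° = 42.397 N and the normal force is N = mg cos 18° = 130.485 N.
Friction up the slope is f = μN = 0.27 × 130.485 = 35.231 N, so the net downslope force is 42.397 − 35.231 = 7.166 N and a = 7.166 / 14 = 0.5119 m/s².
Starting from rest, L = ½at², so t = √(2L/a) = √(2 × 4.6 / 0.5119) = 4.2394 s.

4.2 s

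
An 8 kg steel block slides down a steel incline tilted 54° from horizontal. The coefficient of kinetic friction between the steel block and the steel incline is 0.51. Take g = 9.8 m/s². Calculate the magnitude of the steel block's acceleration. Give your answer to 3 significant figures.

Resolving the weight along the incline: the component pulling the steel block down the slope is mg sin 54° = 8 × 9.8 × 0.8090 = 63.426 N, and the normal force is N = mg cos 54° = 8 × 9.8 × 0.5878 = 46.084 N.
Kinetic friction acts up the slope with magnitude f = μN = 0.51 × 46.084 = 23.503 N.
Net force along the incline is 63.426 − 23.503 = 39.923 N, so a = 39.923 / 8 = 4.9904 m/s².

4.99 m/s²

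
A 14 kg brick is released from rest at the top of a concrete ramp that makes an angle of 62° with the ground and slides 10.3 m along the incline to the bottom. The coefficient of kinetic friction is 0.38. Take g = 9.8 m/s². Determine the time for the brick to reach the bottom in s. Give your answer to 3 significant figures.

The weight component along the incline is mg sin 62° = 121.140 N and the normal force is N = mg cos 62° = 64.411 N.
Friction up the slope is f = μN = 0.38 × 64.411 = 24.476 N, so the net downslope force is 121.140 − 24.476 = 96.664 N and a = 96.664 / 14 = 6.9046 m/s².
Starting from rest, L = ½at², so t = √(2L/a) = √(2 × 10.3 / 6.9046) = 1.7273 s.

1.73 s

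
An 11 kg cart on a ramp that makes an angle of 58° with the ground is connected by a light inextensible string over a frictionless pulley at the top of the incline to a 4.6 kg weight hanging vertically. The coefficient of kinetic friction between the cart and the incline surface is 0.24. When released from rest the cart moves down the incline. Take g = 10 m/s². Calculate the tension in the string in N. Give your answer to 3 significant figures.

55.8 N

For the cart on the incline: the weight component along the slope is m₁g sin 58° = 11 × 10 × 0.8480 = 93.280 N and the normal force is N = m₁g cos 58° = 58.291 N.
Kinetic friction opposes the cart's motion down the incline: f = μN = 0.24 × 58.291 = 13.990 N acting up the slope.
Newton's second law for the cart (down-slope positive): 93.280 − 13.990 − T = 11 a. For the hanging weight (upward positive): T − 4.6 × 10 = 4.6 a.
Adding the two equations eliminates T: 33.290 = 15.6 a, so a = 2.1340 m/s².
Then from the hanging weight's equation, T = 4.6 × (10 + 2.1340) = 55.816 N.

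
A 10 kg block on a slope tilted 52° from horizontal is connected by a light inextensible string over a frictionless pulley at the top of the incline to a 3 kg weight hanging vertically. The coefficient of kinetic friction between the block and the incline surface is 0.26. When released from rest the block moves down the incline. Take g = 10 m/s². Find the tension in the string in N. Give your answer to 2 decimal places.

For the block on the incline: the weight component along the slope is m₁g sin 52° = 10 × 10 × 0.7880 = 78.800 N and the normal force is N = m₁g cos 52° = 61.566 N.
Kinetic friction opposes the block's motion down the incline: f = μN = 0.26 × 61.566 = 16.007 N acting up the slope.
Newton's second law for the block (down-slope positive): 78.800 − 16.007 − T = 10 a. For the hanging weight (upward positive): T − 3 × 10 = 3 a.
Adding the two equations eliminates T: 32.793 = 13 a, so a = 2.5225 m/s².
Then from the hanging weight's equation, T = 3 × (10 + 2.5225) = 37.568 N.

37.57 N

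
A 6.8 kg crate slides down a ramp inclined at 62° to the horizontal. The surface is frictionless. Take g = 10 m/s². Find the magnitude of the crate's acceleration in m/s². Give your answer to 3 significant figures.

Resolving the weight along the incline: the component pulling the crate down the slope is mg sin 62° = 6.8 × 10 × 0.8829 = 60.037 N, and the normal force is N = mg cos 62° = 6.8 × 10 × 0.4695 = 31.926 N.
With no friction the net force along the incline is 60.037 N, so a = g sin 62° = 60.037 / 6.8 = 8.8290 m/s².

8.83 m/s²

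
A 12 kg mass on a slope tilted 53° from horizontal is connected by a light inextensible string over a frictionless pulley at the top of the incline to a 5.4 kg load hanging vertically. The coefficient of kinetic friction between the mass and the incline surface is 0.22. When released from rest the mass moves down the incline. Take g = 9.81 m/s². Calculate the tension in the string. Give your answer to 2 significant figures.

For the mass on the incline: the weight component along the slope is m₁g sin 53° = 12 × 9.81 × 0.7986 = 94.011 N and the normal force is N = m₁g cos 53° = 70.846 N.
Kinetic friction opposes the mass's motion down the incline: f = μN = 0.22 × 70.846 = 15.586 N acting up the slope.
Newton's second law for the mass (down-slope positive): 94.011 − 15.586 − T = 12 a. For the hanging load (upward positive): T − 5.4 × 9.81 = 5.4 a.
Adding the two equations eliminates T: 25.451 = 17.4 a, so a = 1.4627 m/s².
Then from the hanging load's equation, T = 5.4 × (9.81 + 1.4627) = 60.873 N.

61 N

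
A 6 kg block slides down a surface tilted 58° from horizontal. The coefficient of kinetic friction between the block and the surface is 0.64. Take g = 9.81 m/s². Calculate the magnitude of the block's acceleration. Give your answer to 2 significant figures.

5.0 m/s²

Resolving the weight along the incline: the component pulling the block down the slope is mg sin 58° = 6 × 9.81 × 0.8480 = 49.913 N, and the normal force is N = mg cos 58° = 6 × 9.81 × 0.5299 = 31.190 N.
Kinetic friction acts up the slope with magnitude f = μN = 0.64 × 31.190 = 19.962 N.
Net force along the incline is 49.913 − 19.962 = 29.951 N, so a = 29.951 / 6 = 4.9918 m/s².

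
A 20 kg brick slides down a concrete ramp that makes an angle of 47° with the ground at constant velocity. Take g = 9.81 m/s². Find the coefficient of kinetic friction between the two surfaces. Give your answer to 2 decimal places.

At constant velocity the net force along the incline is zero: mg sin 47° = μ mg cos 47°.
So μ = tan 47° = 0.7314 / 0.6820 = 1.0724.

1.07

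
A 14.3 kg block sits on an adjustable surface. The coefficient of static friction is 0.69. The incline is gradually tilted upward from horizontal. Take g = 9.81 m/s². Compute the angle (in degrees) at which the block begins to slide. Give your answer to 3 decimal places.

34.606°

At the threshold of sliding, static friction is at its maximum μ_s N and exactly balances the weight component along the incline: mg sin θ = μ_s mg cos θ.
Hence tan θ = μ_s = 0.69, so θ = arctan(0.69) = 34.6057°.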